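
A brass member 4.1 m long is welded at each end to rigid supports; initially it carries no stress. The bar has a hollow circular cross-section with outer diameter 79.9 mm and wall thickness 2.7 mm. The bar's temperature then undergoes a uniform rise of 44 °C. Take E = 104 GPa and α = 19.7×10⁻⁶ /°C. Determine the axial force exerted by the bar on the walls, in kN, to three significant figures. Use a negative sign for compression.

-59.0 kN

Free thermal expansion αLΔT = 19.7e-6 · 4100 · 44 = 3.554 mm.
The walls impose strain ε = −(3.554)/4100 = -8.6680e-04; σ = Eε = 104000 · -8.6680e-04 = -90.15 MPa.
Wall reaction R = σ·A = -90.15·654.8 = -59030 N = -59.03 kN.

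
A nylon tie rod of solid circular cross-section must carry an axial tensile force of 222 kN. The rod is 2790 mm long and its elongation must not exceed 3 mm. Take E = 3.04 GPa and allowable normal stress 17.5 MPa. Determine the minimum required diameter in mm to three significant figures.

Required area A ≥ P/σ_allow = 222000/17.5 = 12690 mm².
For a solid circular section, d ≥ √(4A/π) = 127.1 mm.
Elongation limit: A ≥ PL/(Eδ_allow) = 222000·2790/(3040·3) = 67910 mm² ⇒ d ≥ 294.1 mm.
The elongation limit governs.

294 mm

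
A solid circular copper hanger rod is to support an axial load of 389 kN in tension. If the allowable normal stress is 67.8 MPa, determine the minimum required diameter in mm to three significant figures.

85.5 mm

Required area A ≥ P/σ_allow = 389000/67.8 = 5737 mm².
For a solid circular section, d ≥ √(4A/π) = 85.47 mm.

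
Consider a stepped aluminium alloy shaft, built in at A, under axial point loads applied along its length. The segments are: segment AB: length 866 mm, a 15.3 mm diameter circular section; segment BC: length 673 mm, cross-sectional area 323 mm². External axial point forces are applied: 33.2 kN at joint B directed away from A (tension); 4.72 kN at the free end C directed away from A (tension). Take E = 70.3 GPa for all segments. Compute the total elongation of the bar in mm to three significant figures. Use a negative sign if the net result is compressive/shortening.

Internal axial forces (sectioning from the free end, tension +): N_BC = 4.72 kN, N_AB = 37.92 kN.
A_AB = 183.9 mm².
δ_AB = 37920·866/(183.9·70300) = 2.541 mm
δ_BC = 4720·673/(323·70300) = 0.1399 mm
δ = Σδ_i = 2.681 mm.

2.68 mm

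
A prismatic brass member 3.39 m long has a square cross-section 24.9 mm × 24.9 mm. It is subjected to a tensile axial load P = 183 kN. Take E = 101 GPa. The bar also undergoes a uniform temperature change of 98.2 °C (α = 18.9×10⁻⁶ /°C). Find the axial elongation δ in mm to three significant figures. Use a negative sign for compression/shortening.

16.2 mm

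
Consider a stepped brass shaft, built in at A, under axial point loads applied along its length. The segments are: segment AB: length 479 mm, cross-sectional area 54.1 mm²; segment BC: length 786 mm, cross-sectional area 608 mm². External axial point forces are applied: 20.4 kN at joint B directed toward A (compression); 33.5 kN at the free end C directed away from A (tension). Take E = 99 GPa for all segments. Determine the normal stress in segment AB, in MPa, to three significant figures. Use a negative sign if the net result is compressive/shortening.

Internal axial forces (sectioning from the free end, tension +): N_BC = 33.5 kN, N_AB = 13.1 kN.
σ_AB = N_AB/A_AB = 13100/54.1 = 242.1 MPa.

242 MPa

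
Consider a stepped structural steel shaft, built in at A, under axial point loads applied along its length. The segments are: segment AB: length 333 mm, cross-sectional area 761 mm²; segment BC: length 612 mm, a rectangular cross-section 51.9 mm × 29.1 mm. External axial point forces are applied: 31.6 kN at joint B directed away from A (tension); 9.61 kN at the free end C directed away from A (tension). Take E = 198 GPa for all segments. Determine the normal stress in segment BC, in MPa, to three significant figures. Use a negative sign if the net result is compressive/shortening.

6.36 MPa

Internal axial forces (sectioning from the free end, tension +): N_BC = 9.61 kN, N_AB = 41.21 kN.
A_BC = 1510 mm².
σ_BC = N_BC/A_BC = 9610/1510 = 6.363 MPa.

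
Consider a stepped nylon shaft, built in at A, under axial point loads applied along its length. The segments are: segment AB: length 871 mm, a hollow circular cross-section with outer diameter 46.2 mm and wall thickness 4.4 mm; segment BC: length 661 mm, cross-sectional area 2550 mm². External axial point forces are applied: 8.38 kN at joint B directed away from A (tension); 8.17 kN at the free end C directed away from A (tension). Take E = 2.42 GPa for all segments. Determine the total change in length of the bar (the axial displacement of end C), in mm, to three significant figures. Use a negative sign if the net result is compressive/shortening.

11.2 mm

Internal axial forces (sectioning from the free end, tension +): N_BC = 8.17 kN, N_AB = 16.55 kN.
A_AB = 577.8 mm².
δ_AB = 16550·871/(577.8·2420) = 10.31 mm
δ_BC = 8170·661/(2550·2420) = 0.8751 mm
δ = Σδ_i = 11.18 mm.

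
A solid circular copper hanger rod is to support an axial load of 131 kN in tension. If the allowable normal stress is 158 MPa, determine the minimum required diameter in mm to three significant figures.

32.5 mm

Required area A ≥ P/σ_allow = 131000/158 = 829.1 mm².
For a solid circular section, d ≥ √(4A/π) = 32.49 mm.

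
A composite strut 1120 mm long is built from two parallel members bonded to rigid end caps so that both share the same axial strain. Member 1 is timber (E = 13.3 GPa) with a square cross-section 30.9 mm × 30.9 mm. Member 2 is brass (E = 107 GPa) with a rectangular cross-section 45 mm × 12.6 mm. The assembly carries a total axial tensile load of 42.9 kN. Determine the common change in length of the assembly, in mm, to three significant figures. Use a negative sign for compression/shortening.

A_1 = 954.8 mm².
A_2 = 567 mm².
Equal strain + equilibrium ⇒ each member carries load in proportion to AE: A₁E₁ = 12700000 N, A₂E₂ = 60670000 N, ΣAE = 73370000 N.
δ = PL/ΣAE = 42900·1120/73370000 = 0.6549 mm.

0.655 mm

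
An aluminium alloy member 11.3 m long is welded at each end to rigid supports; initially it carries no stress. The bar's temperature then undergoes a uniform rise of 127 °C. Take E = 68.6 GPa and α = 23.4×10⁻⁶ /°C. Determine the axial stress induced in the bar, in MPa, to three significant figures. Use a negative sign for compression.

-204 MPa

Free thermal expansion αLΔT = 23.4e-6 · 11300 · 127 = 33.58 mm.
The walls impose strain ε = −(33.58)/11300 = -2.9718e-03; σ = Eε = 68600 · -2.9718e-03 = -203.9 MPa.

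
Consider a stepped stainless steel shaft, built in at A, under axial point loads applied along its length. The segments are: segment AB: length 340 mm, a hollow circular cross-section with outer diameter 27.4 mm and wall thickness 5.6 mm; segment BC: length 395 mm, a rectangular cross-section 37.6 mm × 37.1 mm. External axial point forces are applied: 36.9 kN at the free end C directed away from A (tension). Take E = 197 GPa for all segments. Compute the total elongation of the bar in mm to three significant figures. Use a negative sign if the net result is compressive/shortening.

Internal axial forces (sectioning from the free end, tension +): N_BC = 36.9 kN, N_AB = 36.9 kN.
A_AB = 383.5 mm².
A_BC = 1395 mm².
δ_AB = 36900·340/(383.5·197000) = 0.1661 mm
δ_BC = 36900·395/(1395·197000) = 0.05304 mm
δ = Σδ_i = 0.2191 mm.

0.219 mm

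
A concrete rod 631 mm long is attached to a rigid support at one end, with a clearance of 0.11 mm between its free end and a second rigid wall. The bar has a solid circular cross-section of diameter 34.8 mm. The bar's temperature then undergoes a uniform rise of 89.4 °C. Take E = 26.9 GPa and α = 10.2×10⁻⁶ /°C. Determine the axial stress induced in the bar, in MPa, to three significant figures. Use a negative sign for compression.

-19.8 MPa

Free thermal expansion αLΔT = 10.2e-6 · 631 · 89.4 = 0.5754 mm.
The walls engage after the gap closes; constrained expansion = 0.5754 − 0.11 = 0.4654 mm.
The walls impose strain ε = −(0.4654)/631 = -7.3755e-04; σ = Eε = 26900 · -7.3755e-04 = -19.84 MPa.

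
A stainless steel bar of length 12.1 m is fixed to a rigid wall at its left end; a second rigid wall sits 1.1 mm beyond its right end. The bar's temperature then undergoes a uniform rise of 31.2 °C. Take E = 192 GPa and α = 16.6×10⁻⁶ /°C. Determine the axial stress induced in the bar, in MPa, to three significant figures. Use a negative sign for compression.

-82.0 MPa

Free thermal expansion αLΔT = 16.6e-6 · 12100 · 31.2 = 6.267 mm.
The walls engage after the gap closes; constrained expansion = 6.267 − 1.1 = 5.167 mm.
The walls impose strain ε = −(5.167)/12100 = -4.2701e-04; σ = Eε = 192000 · -4.2701e-04 = -81.99 MPa.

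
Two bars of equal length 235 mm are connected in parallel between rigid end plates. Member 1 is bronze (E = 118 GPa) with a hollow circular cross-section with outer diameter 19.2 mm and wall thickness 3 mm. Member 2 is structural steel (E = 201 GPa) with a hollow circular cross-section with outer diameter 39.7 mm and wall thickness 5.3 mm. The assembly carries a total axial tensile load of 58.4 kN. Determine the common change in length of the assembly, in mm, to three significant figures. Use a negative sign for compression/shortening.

A_1 = 152.7 mm².
A_2 = 572.8 mm².
Equal strain + equilibrium ⇒ each member carries load in proportion to AE: A₁E₁ = 18020000 N, A₂E₂ = 115100000 N, ΣAE = 133100000 N.
δ = PL/ΣAE = 58400·235/133100000 = 0.1031 mm.

0.103 mm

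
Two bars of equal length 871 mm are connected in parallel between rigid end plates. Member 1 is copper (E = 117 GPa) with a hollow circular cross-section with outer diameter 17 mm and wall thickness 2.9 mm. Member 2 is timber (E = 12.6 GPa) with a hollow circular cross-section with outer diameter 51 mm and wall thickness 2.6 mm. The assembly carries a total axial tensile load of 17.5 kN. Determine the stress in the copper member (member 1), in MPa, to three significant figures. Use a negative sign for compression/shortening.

102 MPa

A_1 = 128.5 mm².
A_2 = 395.3 mm².
Equal strain + equilibrium ⇒ each member carries load in proportion to AE: A₁E₁ = 15030000 N, A₂E₂ = 4981000 N, ΣAE = 20010000 N.
σ₁ = P·E₁/ΣAE = 17500·117000/20010000 = 102.3 MPa.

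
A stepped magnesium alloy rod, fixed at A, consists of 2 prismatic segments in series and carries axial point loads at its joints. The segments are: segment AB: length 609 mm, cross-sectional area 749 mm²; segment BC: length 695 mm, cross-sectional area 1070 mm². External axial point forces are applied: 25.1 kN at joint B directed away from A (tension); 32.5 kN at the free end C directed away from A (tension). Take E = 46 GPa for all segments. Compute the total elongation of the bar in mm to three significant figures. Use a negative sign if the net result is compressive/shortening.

Internal axial forces (sectioning from the free end, tension +): N_BC = 32.5 kN, N_AB = 57.6 kN.
δ_AB = 57600·609/(749·46000) = 1.018 mm
δ_BC = 32500·695/(1070·46000) = 0.4589 mm
δ = Σδ_i = 1.477 mm.

1.48 mm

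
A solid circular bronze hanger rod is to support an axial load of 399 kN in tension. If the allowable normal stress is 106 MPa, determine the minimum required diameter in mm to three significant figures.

Required area A ≥ P/σ_allow = 399000/106 = 3764 mm².
For a solid circular section, d ≥ √(4A/π) = 69.23 mm.

69.2 mm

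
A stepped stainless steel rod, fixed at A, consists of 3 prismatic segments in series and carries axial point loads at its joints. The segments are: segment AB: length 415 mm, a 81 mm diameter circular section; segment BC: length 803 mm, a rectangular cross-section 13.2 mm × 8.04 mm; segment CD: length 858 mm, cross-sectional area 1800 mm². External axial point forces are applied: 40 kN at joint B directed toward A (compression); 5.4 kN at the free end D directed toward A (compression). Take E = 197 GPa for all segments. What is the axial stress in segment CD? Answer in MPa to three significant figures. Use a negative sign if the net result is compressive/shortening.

Internal axial forces (sectioning from the free end, tension +): N_CD = -5.4 kN, N_BC = -5.4 kN, N_AB = -45.4 kN.
σ_CD = N_CD/A_CD = -5400/1800 = -3 MPa.

-3.00 MPa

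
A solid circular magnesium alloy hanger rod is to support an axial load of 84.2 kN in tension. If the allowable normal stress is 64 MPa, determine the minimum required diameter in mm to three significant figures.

Required area A ≥ P/σ_allow = 84200/64 = 1316 mm².
For a solid circular section, d ≥ √(4A/π) = 40.93 mm.

40.9 mm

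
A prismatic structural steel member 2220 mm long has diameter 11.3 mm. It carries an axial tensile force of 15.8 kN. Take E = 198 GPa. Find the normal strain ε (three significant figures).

A = 100.3 mm².
σ = N/A = 157.5 MPa; ε = σ/E = 157.5/198000 = 7.957e-04.

7.96e-04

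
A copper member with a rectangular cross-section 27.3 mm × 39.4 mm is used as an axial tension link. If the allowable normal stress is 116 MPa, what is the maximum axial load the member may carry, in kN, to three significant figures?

125 kN

A = 1076 mm².
P_max = σ_allow · A = 116 · 1076 = 124800 N = 124.8 kN.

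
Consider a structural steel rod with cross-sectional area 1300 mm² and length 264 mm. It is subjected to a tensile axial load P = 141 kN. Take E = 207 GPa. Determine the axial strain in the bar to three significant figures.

5.24e-04

σ = N/A = 108.5 MPa; ε = σ/E = 108.5/207000 = 5.240e-04.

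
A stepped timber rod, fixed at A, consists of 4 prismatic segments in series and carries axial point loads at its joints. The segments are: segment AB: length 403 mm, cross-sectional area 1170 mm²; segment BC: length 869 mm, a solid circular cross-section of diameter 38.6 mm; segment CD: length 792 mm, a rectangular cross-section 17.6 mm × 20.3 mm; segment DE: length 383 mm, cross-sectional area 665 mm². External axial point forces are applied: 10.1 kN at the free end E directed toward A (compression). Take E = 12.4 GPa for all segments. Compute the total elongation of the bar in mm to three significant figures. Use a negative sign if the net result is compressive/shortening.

-3.16 mm

Internal axial forces (sectioning from the free end, tension +): N_DE = -10.1 kN, N_CD = -10.1 kN, N_BC = -10.1 kN, N_AB = -10.1 kN.
A_BC = 1170 mm².
A_CD = 357.3 mm².
δ_AB = -10100·403/(1170·12400) = -0.2806 mm
δ_BC = -10100·869/(1170·12400) = -0.6049 mm
δ_CD = -10100·792/(357.3·12400) = -1.806 mm
δ_DE = -10100·383/(665·12400) = -0.4691 mm
δ = Σδ_i = -3.16 mm.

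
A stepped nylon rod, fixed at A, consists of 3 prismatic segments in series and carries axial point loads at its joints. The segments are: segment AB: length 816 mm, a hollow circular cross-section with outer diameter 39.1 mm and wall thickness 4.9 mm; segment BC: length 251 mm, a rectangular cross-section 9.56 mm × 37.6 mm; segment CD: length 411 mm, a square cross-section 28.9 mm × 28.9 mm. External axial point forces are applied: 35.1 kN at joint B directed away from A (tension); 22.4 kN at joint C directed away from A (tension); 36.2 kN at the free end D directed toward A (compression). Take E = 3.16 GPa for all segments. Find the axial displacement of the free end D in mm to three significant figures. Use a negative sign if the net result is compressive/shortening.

Internal axial forces (sectioning from the free end, tension +): N_CD = -36.2 kN, N_BC = -13.8 kN, N_AB = 21.3 kN.
A_AB = 526.5 mm².
A_BC = 359.5 mm².
A_CD = 835.2 mm².
δ_AB = 21300·816/(526.5·3160) = 10.45 mm
δ_BC = -13800·251/(359.5·3160) = -3.049 mm
δ_CD = -36200·411/(835.2·3160) = -5.637 mm
δ = Σδ_i = 1.761 mm.

1.76 mm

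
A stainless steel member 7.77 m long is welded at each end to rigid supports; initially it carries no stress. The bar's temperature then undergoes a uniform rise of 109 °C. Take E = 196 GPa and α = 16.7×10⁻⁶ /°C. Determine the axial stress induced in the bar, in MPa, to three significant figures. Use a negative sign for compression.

-357 MPa

Free thermal expansion αLΔT = 16.7e-6 · 7770 · 109 = 14.14 mm.
The walls impose strain ε = −(14.14)/7770 = -1.8203e-03; σ = Eε = 196000 · -1.8203e-03 = -356.8 MPa.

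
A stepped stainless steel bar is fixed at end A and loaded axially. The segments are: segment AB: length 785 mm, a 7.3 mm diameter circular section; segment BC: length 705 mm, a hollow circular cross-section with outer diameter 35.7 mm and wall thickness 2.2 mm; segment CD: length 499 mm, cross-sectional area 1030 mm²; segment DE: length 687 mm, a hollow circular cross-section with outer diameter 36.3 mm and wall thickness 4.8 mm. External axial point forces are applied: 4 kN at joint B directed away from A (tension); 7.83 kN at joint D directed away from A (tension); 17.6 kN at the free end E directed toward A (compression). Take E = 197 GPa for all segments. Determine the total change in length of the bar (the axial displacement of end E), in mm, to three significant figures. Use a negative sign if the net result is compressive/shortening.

-0.854 mm

Internal axial forces (sectioning from the free end, tension +): N_DE = -17.6 kN, N_CD = -9.77 kN, N_BC = -9.77 kN, N_AB = -5.77 kN.
A_AB = 41.85 mm².
A_BC = 231.5 mm².
A_DE = 475 mm².
δ_AB = -5770·785/(41.85·197000) = -0.5493 mm
δ_BC = -9770·705/(231.5·197000) = -0.151 mm
δ_CD = -9770·499/(1030·197000) = -0.02403 mm
δ_DE = -17600·687/(475·197000) = -0.1292 mm
δ = Σδ_i = -0.8536 mm.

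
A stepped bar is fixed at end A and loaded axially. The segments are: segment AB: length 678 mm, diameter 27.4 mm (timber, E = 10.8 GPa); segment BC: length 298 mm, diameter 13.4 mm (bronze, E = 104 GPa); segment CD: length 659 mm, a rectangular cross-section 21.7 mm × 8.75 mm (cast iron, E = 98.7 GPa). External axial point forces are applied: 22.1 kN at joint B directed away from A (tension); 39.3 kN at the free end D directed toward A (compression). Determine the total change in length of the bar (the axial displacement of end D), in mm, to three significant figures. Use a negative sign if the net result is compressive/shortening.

-4.01 mm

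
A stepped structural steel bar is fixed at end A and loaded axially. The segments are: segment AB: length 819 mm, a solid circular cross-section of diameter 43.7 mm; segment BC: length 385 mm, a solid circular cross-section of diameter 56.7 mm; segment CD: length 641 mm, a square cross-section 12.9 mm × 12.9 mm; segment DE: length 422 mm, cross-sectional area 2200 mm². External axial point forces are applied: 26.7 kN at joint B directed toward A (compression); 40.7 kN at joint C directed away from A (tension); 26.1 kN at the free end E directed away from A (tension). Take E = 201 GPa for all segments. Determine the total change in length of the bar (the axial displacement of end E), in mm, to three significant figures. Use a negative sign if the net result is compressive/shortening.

Internal axial forces (sectioning from the free end, tension +): N_DE = 26.1 kN, N_CD = 26.1 kN, N_BC = 66.8 kN, N_AB = 40.1 kN.
A_AB = 1500 mm².
A_BC = 2525 mm².
A_CD = 166.4 mm².
δ_AB = 40100·819/(1500·201000) = 0.1089 mm
δ_BC = 66800·385/(2525·201000) = 0.05067 mm
δ_CD = 26100·641/(166.4·201000) = 0.5002 mm
δ_DE = 26100·422/(2200·201000) = 0.02491 mm
δ = Σδ_i = 0.6847 mm.

0.685 mm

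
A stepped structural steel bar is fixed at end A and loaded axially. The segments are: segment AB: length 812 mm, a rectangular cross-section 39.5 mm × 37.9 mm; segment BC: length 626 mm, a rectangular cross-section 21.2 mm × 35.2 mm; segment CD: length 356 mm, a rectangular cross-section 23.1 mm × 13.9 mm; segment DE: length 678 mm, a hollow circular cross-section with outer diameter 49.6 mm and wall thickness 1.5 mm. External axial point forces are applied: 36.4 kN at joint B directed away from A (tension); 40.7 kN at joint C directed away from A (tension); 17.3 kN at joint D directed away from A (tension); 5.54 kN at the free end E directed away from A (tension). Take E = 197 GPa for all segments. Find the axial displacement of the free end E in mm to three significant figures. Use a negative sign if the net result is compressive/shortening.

Internal axial forces (sectioning from the free end, tension +): N_DE = 5.54 kN, N_CD = 22.84 kN, N_BC = 63.54 kN, N_AB = 99.94 kN.
A_AB = 1497 mm².
A_BC = 746.2 mm².
A_CD = 321.1 mm².
A_DE = 226.7 mm².
δ_AB = 99940·812/(1497·197000) = 0.2752 mm
δ_BC = 63540·626/(746.2·197000) = 0.2706 mm
δ_CD = 22840·356/(321.1·197000) = 0.1285 mm
δ_DE = 5540·678/(226.7·197000) = 0.08412 mm
δ = Σδ_i = 0.7584 mm.

0.758 mm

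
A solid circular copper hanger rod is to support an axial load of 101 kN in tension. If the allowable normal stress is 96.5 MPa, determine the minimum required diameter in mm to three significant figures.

Required area A ≥ P/σ_allow = 101000/96.5 = 1047 mm².
For a solid circular section, d ≥ √(4A/π) = 36.5 mm.

36.5 mm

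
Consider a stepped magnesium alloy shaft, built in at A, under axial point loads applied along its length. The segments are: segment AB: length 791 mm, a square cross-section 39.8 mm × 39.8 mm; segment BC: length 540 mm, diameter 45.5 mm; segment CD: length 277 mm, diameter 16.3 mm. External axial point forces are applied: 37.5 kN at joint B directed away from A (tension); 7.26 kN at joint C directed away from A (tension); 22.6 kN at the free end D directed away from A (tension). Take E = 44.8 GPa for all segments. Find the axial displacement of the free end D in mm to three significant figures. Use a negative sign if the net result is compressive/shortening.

1.64 mm

Internal axial forces (sectioning from the free end, tension +): N_CD = 22.6 kN, N_BC = 29.86 kN, N_AB = 67.36 kN.
A_AB = 1584 mm².
A_BC = 1626 mm².
A_CD = 208.7 mm².
δ_AB = 67360·791/(1584·44800) = 0.7508 mm
δ_BC = 29860·540/(1626·44800) = 0.2214 mm
δ_CD = 22600·277/(208.7·44800) = 0.6696 mm
δ = Σδ_i = 1.642 mm.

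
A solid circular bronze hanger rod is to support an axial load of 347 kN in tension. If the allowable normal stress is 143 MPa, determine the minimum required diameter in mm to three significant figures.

55.6 mm

Required area A ≥ P/σ_allow = 347000/143 = 2427 mm².
For a solid circular section, d ≥ √(4A/π) = 55.58 mm.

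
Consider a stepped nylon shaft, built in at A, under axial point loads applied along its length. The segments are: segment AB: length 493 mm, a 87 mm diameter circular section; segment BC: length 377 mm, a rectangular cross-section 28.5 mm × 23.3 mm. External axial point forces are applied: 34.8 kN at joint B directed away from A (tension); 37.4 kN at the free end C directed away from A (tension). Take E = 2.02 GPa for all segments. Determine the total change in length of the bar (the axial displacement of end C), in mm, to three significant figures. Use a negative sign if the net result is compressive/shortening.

Internal axial forces (sectioning from the free end, tension +): N_BC = 37.4 kN, N_AB = 72.2 kN.
A_AB = 5945 mm².
A_BC = 664.1 mm².
δ_AB = 72200·493/(5945·2020) = 2.964 mm
δ_BC = 37400·377/(664.1·2020) = 10.51 mm
δ = Σδ_i = 13.48 mm.

13.5 mm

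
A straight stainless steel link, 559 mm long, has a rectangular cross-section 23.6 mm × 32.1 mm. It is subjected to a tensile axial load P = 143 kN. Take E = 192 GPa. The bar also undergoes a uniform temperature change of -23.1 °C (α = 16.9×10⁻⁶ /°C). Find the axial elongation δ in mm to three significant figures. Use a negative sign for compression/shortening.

0.331 mm

A = 757.6 mm².
δ_mech = NL/(AE) = 143000·559/(757.6·192000) = 0.5496 mm.
δ_thermal = αLΔT = 16.9e-6·559·-23.1 = -0.2182 mm.
δ = δ_mech + δ_thermal = 0.3314 mm.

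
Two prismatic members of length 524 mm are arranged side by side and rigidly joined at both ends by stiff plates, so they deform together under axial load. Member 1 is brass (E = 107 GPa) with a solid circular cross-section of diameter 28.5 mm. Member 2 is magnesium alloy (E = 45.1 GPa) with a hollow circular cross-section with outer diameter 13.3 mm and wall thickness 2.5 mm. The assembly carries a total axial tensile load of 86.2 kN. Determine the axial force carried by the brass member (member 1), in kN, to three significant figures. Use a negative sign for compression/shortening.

A_1 = 637.9 mm².
A_2 = 84.82 mm².
Equal strain + equilibrium ⇒ each member carries load in proportion to AE: A₁E₁ = 68260000 N, A₂E₂ = 3826000 N, ΣAE = 72090000 N.
F₁ = P·A₁E₁/ΣAE = 86200·68260000/72090000 = 81630 N.

81.6 kN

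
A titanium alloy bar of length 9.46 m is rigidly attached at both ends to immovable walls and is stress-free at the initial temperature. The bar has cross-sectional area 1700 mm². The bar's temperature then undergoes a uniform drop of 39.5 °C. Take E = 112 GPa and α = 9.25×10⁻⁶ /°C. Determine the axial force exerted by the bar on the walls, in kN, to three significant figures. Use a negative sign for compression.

69.6 kN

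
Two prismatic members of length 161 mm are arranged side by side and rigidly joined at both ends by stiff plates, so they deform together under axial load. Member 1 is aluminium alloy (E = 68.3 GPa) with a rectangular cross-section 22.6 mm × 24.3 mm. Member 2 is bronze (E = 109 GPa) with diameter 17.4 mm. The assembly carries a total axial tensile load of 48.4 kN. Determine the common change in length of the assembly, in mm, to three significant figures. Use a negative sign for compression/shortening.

0.123 mm

A_1 = 549.2 mm².
A_2 = 237.8 mm².
Equal strain + equilibrium ⇒ each member carries load in proportion to AE: A₁E₁ = 37510000 N, A₂E₂ = 25920000 N, ΣAE = 63430000 N.
δ = PL/ΣAE = 48400·161/63430000 = 0.1229 mm.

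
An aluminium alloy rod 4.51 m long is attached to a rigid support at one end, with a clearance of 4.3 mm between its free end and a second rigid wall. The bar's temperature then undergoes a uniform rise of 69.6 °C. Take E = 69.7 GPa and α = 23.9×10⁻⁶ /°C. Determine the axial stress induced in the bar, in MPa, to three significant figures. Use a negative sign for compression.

-49.5 MPa

Free thermal expansion αLΔT = 23.9e-6 · 4510 · 69.6 = 7.502 mm.
The walls engage after the gap closes; constrained expansion = 7.502 − 4.3 = 3.202 mm.
The walls impose strain ε = −(3.202)/4510 = -7.1000e-04; σ = Eε = 69700 · -7.1000e-04 = -49.49 MPa.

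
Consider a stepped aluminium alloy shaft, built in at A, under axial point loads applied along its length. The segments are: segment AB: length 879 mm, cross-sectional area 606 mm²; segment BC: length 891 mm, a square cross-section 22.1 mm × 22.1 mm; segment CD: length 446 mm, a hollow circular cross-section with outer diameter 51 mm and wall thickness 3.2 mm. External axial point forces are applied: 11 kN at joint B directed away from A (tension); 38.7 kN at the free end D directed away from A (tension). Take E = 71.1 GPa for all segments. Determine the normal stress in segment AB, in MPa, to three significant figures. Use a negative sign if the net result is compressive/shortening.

Internal axial forces (sectioning from the free end, tension +): N_CD = 38.7 kN, N_BC = 38.7 kN, N_AB = 49.7 kN.
σ_AB = N_AB/A_AB = 49700/606 = 82.01 MPa.

82.0 MPa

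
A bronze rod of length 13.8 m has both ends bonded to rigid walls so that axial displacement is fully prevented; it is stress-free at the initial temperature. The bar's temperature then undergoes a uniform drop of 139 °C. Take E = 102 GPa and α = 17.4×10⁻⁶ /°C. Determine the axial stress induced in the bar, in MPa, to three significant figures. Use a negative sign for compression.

247 MPa

Free thermal expansion αLΔT = 17.4e-6 · 13800 · -139 = -33.38 mm.
The walls impose strain ε = −(-33.38)/13800 = 2.4186e-03; σ = Eε = 102000 · 2.4186e-03 = 246.7 MPa.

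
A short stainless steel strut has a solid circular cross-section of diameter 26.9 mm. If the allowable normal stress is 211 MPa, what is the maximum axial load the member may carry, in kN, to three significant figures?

120 kN

A = 568.3 mm².
P_max = σ_allow · A = 211 · 568.3 = 119900 N = 119.9 kN.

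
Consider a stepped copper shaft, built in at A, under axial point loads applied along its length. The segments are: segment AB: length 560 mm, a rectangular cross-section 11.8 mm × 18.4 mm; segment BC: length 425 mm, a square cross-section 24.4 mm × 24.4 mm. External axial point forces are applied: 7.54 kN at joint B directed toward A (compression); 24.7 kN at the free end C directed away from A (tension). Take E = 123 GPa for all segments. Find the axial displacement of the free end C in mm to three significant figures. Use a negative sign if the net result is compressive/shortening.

0.503 mm

Internal axial forces (sectioning from the free end, tension +): N_BC = 24.7 kN, N_AB = 17.16 kN.
A_AB = 217.1 mm².
A_BC = 595.4 mm².
δ_AB = 17160·560/(217.1·123000) = 0.3598 mm
δ_BC = 24700·425/(595.4·123000) = 0.1434 mm
δ = Σδ_i = 0.5032 mm.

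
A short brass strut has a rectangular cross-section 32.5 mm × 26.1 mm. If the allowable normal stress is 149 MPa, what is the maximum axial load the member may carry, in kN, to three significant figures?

126 kN

A = 848.2 mm².
P_max = σ_allow · A = 149 · 848.2 = 126400 N = 126.4 kN.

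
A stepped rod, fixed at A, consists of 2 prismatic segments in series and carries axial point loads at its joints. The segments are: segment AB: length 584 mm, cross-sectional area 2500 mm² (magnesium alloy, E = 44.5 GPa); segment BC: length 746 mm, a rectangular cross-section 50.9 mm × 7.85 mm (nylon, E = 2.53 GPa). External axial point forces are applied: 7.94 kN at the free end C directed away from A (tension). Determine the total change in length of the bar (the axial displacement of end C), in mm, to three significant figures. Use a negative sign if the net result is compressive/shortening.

5.90 mm

Internal axial forces (sectioning from the free end, tension +): N_BC = 7.94 kN, N_AB = 7.94 kN.
A_BC = 399.6 mm².
δ_AB = 7940·584/(2500·44500) = 0.04168 mm
δ_BC = 7940·746/(399.6·2530) = 5.859 mm
δ = Σδ_i = 5.901 mm.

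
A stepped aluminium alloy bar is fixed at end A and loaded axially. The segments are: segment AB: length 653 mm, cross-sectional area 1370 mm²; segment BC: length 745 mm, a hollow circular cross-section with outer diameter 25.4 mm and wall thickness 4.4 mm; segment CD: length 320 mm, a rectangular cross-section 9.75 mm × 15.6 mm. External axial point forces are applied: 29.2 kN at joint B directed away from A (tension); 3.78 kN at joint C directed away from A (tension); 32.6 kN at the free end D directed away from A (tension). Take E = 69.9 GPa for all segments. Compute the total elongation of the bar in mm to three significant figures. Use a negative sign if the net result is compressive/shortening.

2.76 mm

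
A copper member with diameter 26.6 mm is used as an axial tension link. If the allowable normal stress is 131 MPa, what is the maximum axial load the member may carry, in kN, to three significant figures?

A = 555.7 mm².
P_max = σ_allow · A = 131 · 555.7 = 72800 N = 72.8 kN.

72.8 kN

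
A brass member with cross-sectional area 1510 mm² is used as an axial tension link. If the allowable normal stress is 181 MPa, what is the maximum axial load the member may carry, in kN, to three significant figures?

P_max = σ_allow · A = 181 · 1510 = 273300 N = 273.3 kN.

273 kN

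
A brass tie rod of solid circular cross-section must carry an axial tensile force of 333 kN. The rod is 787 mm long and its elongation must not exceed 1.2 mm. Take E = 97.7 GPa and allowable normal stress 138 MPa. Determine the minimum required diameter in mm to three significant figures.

55.4 mm

Required area A ≥ P/σ_allow = 333000/138 = 2413 mm².
For a solid circular section, d ≥ √(4A/π) = 55.43 mm.
Elongation limit: A ≥ PL/(Eδ_allow) = 333000·787/(97700·1.2) = 2235 mm² ⇒ d ≥ 53.35 mm.
The stress limit governs.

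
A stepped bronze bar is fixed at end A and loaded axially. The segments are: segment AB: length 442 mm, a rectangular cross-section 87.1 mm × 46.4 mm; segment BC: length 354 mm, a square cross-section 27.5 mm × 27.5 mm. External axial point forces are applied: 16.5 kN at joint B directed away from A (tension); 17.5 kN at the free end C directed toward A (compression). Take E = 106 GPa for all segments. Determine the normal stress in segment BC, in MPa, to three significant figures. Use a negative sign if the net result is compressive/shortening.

-23.1 MPa

Internal axial forces (sectioning from the free end, tension +): N_BC = -17.5 kN, N_AB = -1 kN.
A_BC = 756.2 mm².
σ_BC = N_BC/A_BC = -17500/756.2 = -23.14 MPa.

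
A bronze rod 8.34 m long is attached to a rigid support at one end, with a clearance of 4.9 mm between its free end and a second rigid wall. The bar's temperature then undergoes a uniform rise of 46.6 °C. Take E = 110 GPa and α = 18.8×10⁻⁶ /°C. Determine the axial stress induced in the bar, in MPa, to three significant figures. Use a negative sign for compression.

Free thermal expansion αLΔT = 18.8e-6 · 8340 · 46.6 = 7.307 mm.
The walls engage after the gap closes; constrained expansion = 7.307 − 4.9 = 2.407 mm.
The walls impose strain ε = −(2.407)/8340 = -2.8855e-04; σ = Eε = 110000 · -2.8855e-04 = -31.74 MPa.

-31.7 MPa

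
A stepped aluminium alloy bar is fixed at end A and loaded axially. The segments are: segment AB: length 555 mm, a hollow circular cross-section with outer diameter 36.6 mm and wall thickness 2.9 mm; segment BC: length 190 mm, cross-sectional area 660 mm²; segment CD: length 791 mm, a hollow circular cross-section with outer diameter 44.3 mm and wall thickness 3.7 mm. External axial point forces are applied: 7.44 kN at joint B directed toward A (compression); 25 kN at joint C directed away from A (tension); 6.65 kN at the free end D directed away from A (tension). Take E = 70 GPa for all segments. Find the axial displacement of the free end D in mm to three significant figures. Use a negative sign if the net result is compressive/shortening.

Internal axial forces (sectioning from the free end, tension +): N_CD = 6.65 kN, N_BC = 31.65 kN, N_AB = 24.21 kN.
A_AB = 307 mm².
A_CD = 471.9 mm².
δ_AB = 24210·555/(307·70000) = 0.6252 mm
δ_BC = 31650·190/(660·70000) = 0.1302 mm
δ_CD = 6650·791/(471.9·70000) = 0.1592 mm
δ = Σδ_i = 0.9146 mm.

0.915 mm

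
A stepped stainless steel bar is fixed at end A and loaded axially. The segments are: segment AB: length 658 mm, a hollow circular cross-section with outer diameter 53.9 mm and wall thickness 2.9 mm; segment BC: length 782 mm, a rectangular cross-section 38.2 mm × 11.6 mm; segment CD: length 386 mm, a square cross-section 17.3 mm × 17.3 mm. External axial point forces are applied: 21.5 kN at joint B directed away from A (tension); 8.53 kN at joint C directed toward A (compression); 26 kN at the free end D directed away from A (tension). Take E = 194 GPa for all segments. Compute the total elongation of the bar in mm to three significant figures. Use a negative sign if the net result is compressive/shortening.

0.616 mm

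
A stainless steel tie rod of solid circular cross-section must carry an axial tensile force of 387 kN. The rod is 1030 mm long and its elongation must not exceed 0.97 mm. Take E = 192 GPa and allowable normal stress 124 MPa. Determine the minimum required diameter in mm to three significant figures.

63.0 mm

Required area A ≥ P/σ_allow = 387000/124 = 3121 mm².
For a solid circular section, d ≥ √(4A/π) = 63.04 mm.
Elongation limit: A ≥ PL/(Eδ_allow) = 387000·1030/(192000·0.97) = 2140 mm² ⇒ d ≥ 52.2 mm.
The stress limit governs.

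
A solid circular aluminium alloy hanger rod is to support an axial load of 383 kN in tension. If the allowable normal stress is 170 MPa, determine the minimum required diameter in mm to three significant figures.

53.6 mm

Required area A ≥ P/σ_allow = 383000/170 = 2253 mm².
For a solid circular section, d ≥ √(4A/π) = 53.56 mm.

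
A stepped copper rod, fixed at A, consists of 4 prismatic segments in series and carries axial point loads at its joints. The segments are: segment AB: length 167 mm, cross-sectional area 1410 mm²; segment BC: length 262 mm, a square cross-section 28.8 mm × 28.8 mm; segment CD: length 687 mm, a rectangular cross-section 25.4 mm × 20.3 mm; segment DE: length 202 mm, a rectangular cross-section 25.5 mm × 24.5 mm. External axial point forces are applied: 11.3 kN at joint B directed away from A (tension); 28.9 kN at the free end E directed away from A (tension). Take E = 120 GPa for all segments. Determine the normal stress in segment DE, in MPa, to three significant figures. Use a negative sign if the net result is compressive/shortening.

Internal axial forces (sectioning from the free end, tension +): N_DE = 28.9 kN, N_CD = 28.9 kN, N_BC = 28.9 kN, N_AB = 40.2 kN.
A_DE = 624.8 mm².
σ_DE = N_DE/A_DE = 28900/624.8 = 46.26 MPa.

46.3 MPa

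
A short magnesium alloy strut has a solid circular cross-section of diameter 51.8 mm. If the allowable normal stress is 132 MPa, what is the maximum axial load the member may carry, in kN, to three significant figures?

278 kN

A = 2107 mm².
P_max = σ_allow · A = 132 · 2107 = 278200 N = 278.2 kN.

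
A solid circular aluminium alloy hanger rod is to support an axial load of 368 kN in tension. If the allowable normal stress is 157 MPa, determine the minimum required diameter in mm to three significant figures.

Required area A ≥ P/σ_allow = 368000/157 = 2344 mm².
For a solid circular section, d ≥ √(4A/π) = 54.63 mm.

54.6 mm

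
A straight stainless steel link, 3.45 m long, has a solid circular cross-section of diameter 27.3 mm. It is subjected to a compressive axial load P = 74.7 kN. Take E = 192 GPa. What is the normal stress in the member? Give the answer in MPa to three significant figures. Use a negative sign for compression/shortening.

A = 585.3 mm².
σ = N/A = -74700/585.3 = -127.6 MPa.

-128 MPa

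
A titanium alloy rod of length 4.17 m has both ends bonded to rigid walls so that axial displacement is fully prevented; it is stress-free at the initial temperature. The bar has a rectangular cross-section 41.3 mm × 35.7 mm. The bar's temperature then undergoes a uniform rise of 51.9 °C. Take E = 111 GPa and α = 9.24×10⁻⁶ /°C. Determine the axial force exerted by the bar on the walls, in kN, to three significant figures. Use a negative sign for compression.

Free thermal expansion αLΔT = 9.24e-6 · 4170 · 51.9 = 2 mm.
The walls impose strain ε = −(2)/4170 = -4.7956e-04; σ = Eε = 111000 · -4.7956e-04 = -53.23 MPa.
Wall reaction R = σ·A = -53.23·1474 = -78480 N = -78.48 kN.

-78.5 kN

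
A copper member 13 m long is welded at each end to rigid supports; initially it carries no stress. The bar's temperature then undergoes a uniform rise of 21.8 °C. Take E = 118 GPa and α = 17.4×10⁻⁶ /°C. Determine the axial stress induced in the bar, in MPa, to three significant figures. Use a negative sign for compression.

Free thermal expansion αLΔT = 17.4e-6 · 13000 · 21.8 = 4.931 mm.
The walls impose strain ε = −(4.931)/13000 = -3.7932e-04; σ = Eε = 118000 · -3.7932e-04 = -44.76 MPa.

-44.8 MPa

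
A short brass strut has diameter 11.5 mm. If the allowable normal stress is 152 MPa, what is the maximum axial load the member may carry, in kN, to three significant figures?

A = 103.9 mm².
P_max = σ_allow · A = 152 · 103.9 = 15790 N = 15.79 kN.

15.8 kN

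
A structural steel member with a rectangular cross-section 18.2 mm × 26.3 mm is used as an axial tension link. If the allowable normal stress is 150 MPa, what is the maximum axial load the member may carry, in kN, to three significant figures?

71.8 kN

A = 478.7 mm².
P_max = σ_allow · A = 150 · 478.7 = 71800 N = 71.8 kN.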